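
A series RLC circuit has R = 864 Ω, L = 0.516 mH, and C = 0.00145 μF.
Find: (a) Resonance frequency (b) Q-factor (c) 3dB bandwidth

Step 1 — Resonance: ω₀ = 1/√(LC) = 1/√(0.000516·1.45e-09) = 1.156e+06 rad/s.
Step 2 — f₀ = ω₀/(2π) = 1.84e+05 Hz.
Step 3 — Series Q: Q = ω₀L/R = 1.156e+06·0.000516/864 = 0.6904.
Step 4 — Bandwidth: Δω = ω₀/Q = 1.674e+06 rad/s; BW = Δω/(2π) = 2.665e+05 Hz.

(a) f₀ = 1.84e+05 Hz  (b) Q = 0.6904  (c) BW = 2.665e+05 Hz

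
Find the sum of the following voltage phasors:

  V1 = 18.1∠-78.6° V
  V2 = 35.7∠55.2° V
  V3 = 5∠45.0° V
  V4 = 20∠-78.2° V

Step 1 — Convert each phasor to rectangular form:
  V1 = 18.1·(cos(-78.6°) + j·sin(-78.6°)) = 3.578 - j17.74 V
  V2 = 35.7·(cos(55.2°) + j·sin(55.2°)) = 20.37 + j29.32 V
  V3 = 5·(cos(45.0°) + j·sin(45.0°)) = 3.536 + j3.536 V
  V4 = 20·(cos(-78.2°) + j·sin(-78.2°)) = 4.09 - j19.58 V
Step 2 — Sum components: V_total = 31.58 - j4.47 V.
Step 3 — Convert to polar: |V_total| = 31.89 V, ∠V_total = -8.1°.

V_total = 31.89∠-8.1° V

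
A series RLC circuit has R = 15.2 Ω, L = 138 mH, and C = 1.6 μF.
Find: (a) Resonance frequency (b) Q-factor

Step 1 — Resonance condition Im(Z)=0 gives ω₀ = 1/√(LC).
Step 2 — ω₀ = 1/√(0.138·1.6e-06) = 2128 rad/s.
Step 3 — f₀ = ω₀/(2π) = 338.7 Hz.
Step 4 — Series Q: Q = ω₀L/R = 2128·0.138/15.2 = 19.32.

(a) f₀ = 338.7 Hz  (b) Q = 19.32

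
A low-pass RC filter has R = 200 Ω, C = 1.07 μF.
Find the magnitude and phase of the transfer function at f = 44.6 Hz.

Step 1 — Angular frequency: ω = 2π·44.6 = 280.2 rad/s.
Step 2 — Transfer function: H(jω) = 1/(1 + jωRC).
Step 3 — Denominator: 1 + jωRC = 1 + j·280.2·200·1.07e-06 = 1 + j0.05997.
Step 4 — H = 0.9964 - j0.05975.
Step 5 — Magnitude: |H| = 0.9982 (-0.0 dB); phase: φ = -3.4°.

|H| = 0.9982 (-0.0 dB), φ = -3.4°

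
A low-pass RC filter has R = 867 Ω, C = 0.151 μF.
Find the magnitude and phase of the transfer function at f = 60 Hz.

Step 1 — Angular frequency: ω = 2π·60 = 377 rad/s.
Step 2 — Transfer function: H(jω) = 1/(1 + jωRC).
Step 3 — Denominator: 1 + jωRC = 1 + j·377·867·1.51e-07 = 1 + j0.04935.
Step 4 — H = 0.9976 - j0.04923.
Step 5 — Magnitude: |H| = 0.9988 (-0.0 dB); phase: φ = -2.8°.

|H| = 0.9988 (-0.0 dB), φ = -2.8°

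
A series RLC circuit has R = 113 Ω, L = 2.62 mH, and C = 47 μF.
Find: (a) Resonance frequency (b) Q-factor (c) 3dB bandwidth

Step 1 — Resonance condition Im(Z)=0 gives ω₀ = 1/√(LC).
Step 2 — ω₀ = 1/√(0.00262·4.7e-05) = 2850 rad/s.
Step 3 — f₀ = ω₀/(2π) = 453.5 Hz.
Step 4 — Series Q: Q = ω₀L/R = 2850·0.00262/113 = 0.06607.
Step 5 — 3dB bandwidth: Δω = ω₀/Q = 4.313e+04 rad/s; BW = Δω/(2π) = 6864 Hz.

(a) f₀ = 453.5 Hz  (b) Q = 0.06607  (c) BW = 6864 Hz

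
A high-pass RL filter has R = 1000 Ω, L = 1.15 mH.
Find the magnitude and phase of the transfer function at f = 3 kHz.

Step 1 — Angular frequency: ω = 2π·3000 = 1.885e+04 rad/s.
Step 2 — Transfer function: H(jω) = jωL/(R + jωL).
Step 3 — Numerator jωL = j·21.68; denominator R + jωL = 1000 + j21.68.
Step 4 — H = 0.0004697 + j0.02167.
Step 5 — Magnitude: |H| = 0.02167 (-33.3 dB); phase: φ = 88.8°.

|H| = 0.02167 (-33.3 dB), φ = 88.8°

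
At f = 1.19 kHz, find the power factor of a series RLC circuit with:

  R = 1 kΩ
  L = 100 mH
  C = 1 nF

Step 1 — Angular frequency: ω = 2π·f = 2π·1190 = 7477 rad/s.
Step 2 — Component impedances:
  R: Z = R = 1000 Ω
  L: Z = jωL = j·7477·0.1 = 0 + j747.7 Ω
  C: Z = 1/(jωC) = -j/(ω·C) = 0 - j1.337e+05 Ω
Step 3 — Series combination: Z_total = R + L + C = 1000 - j1.33e+05 Ω = 1.33e+05∠-89.6° Ω.
Step 4 — Power factor: PF = cos(φ) = Re(Z)/|Z| = 1000/1.33e+05 = 0.007519.
Step 5 — Type: Im(Z) = -1.33e+05 ⇒ leading (phase φ = -89.6°).

PF = 0.007519 (leading, φ = -89.6°)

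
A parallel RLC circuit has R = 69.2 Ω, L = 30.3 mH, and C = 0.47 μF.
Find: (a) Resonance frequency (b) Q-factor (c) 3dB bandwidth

Step 1 — Resonance: ω₀ = 1/√(LC) = 1/√(0.0303·4.7e-07) = 8380 rad/s.
Step 2 — f₀ = ω₀/(2π) = 1334 Hz.
Step 3 — Parallel Q: Q = R/(ω₀L) = 69.2/(8380·0.0303) = 0.2725.
Step 4 — Bandwidth: Δω = ω₀/Q = 3.075e+04 rad/s; BW = Δω/(2π) = 4893 Hz.

(a) f₀ = 1334 Hz  (b) Q = 0.2725  (c) BW = 4893 Hz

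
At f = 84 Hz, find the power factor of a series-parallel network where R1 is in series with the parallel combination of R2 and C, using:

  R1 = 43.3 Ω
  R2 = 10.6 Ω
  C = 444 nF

Step 1 — Angular frequency: ω = 2π·f = 2π·84 = 527.8 rad/s.
Step 2 — Component impedances:
  R1: Z = R = 43.3 Ω
  R2: Z = R = 10.6 Ω
  C: Z = 1/(jωC) = -j/(ω·C) = 0 - j4267 Ω
Step 3 — Parallel branch: R2 || C = 1/(1/R2 + 1/C) = 10.6 - j0.02633 Ω.
Step 4 — Series with R1: Z_total = R1 + (R2 || C) = 53.9 - j0.02633 Ω = 53.9∠-0.0° Ω.
Step 5 — Power factor: PF = cos(φ) = Re(Z)/|Z| = 53.9/53.9 = 1.
Step 6 — Type: Im(Z) = -0.02633 ⇒ leading (phase φ = -0.0°).

PF = 1 (leading, φ = -0.0°)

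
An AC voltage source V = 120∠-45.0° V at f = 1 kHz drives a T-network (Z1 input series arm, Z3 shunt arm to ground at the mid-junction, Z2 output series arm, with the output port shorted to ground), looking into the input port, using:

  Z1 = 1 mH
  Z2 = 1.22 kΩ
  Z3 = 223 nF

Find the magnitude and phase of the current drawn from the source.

Step 1 — Angular frequency: ω = 2π·f = 2π·1000 = 6283 rad/s.
Step 2 — Component impedances:
  Z1: Z = jωL = j·6283·0.001 = 0 + j6.283 Ω
  Z2: Z = R = 1220 Ω
  Z3: Z = 1/(jωC) = -j/(ω·C) = 0 - j713.7 Ω
Step 3 — With the output port shorted to ground, the output series arm Z2 runs from the junction to ground; the shunt arm Z3 also runs from the junction to ground. They appear in parallel: Z3 || Z2 = 311.1 - j531.7 Ω.
Step 4 — Series with input arm Z1: Z_in = Z1 + (Z3 || Z2) = 311.1 - j525.4 Ω = 610.6∠-59.4° Ω.
Step 5 — Source phasor: V = 120∠-45.0° V = 84.85 - j84.85 V.
Step 6 — Ohm's law: I = V / Z_total = (84.85 - j84.85) / (311.1 - j525.4) = 0.1904 + j0.04879 A.
Step 7 — Convert to polar: |I| = 0.1965 A, ∠I = 14.4°.

I = 0.1965∠14.4° A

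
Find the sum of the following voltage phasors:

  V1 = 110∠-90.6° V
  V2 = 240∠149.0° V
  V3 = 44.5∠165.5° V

Step 1 — Convert each phasor to rectangular form:
  V1 = 110·(cos(-90.6°) + j·sin(-90.6°)) = -1.152 - j110 V
  V2 = 240·(cos(149.0°) + j·sin(149.0°)) = -205.7 + j123.6 V
  V3 = 44.5·(cos(165.5°) + j·sin(165.5°)) = -43.08 + j11.14 V
Step 2 — Sum components: V_total = -250 + j24.76 V.
Step 3 — Convert to polar: |V_total| = 251.2 V, ∠V_total = 174.3°.

V_total = 251.2∠174.3° V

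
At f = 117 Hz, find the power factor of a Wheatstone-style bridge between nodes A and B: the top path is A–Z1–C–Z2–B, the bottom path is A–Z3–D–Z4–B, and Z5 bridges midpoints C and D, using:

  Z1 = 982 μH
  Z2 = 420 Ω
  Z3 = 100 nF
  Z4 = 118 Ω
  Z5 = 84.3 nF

Step 1 — Angular frequency: ω = 2π·f = 2π·117 = 735.1 rad/s.
Step 2 — Component impedances:
  Z1: Z = jωL = j·735.1·0.000982 = 0 + j0.7219 Ω
  Z2: Z = R = 420 Ω
  Z3: Z = 1/(jωC) = -j/(ω·C) = 0 - j1.36e+04 Ω
  Z4: Z = R = 118 Ω
  Z5: Z = 1/(jωC) = -j/(ω·C) = 0 - j1.614e+04 Ω
Step 3 — Bridge requires nodal analysis (the Z5 bridge couples midpoints C and D, so the two paths cannot be reduced to a simple series/parallel combination). Setting node B to ground and injecting 1 A at node A, the 3-node admittance system at A, C, D solves to V_A = Z_AB = 418.3 - j23.06 Ω = 418.9∠-3.2° Ω.
Step 4 — Power factor: PF = cos(φ) = Re(Z)/|Z| = 418.31/418.95 = 0.9985.
Step 5 — Type: Im(Z) = -23.06 ⇒ leading (phase φ = -3.2°).

PF = 0.9985 (leading, φ = -3.2°)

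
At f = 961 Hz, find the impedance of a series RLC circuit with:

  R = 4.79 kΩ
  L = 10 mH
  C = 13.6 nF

Step 1 — Angular frequency: ω = 2π·f = 2π·961 = 6038 rad/s.
Step 2 — Component impedances:
  R: Z = R = 4790 Ω
  L: Z = jωL = j·6038·0.01 = 0 + j60.38 Ω
  C: Z = 1/(jωC) = -j/(ω·C) = 0 - j1.218e+04 Ω
Step 3 — Series combination: Z_total = R + L + C = 4790 - j1.212e+04 Ω = 1.303e+04∠-68.4° Ω.

Z = 4790 - j1.212e+04 Ω = 1.303e+04∠-68.4° Ω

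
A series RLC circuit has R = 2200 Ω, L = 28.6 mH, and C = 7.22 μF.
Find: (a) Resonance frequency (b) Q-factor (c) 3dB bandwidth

Step 1 — Resonance: ω₀ = 1/√(LC) = 1/√(0.0286·7.22e-06) = 2201 rad/s.
Step 2 — f₀ = ω₀/(2π) = 350.2 Hz.
Step 3 — Series Q: Q = ω₀L/R = 2201·0.0286/2200 = 0.02861.
Step 4 — Bandwidth: Δω = ω₀/Q = 7.692e+04 rad/s; BW = Δω/(2π) = 1.224e+04 Hz.

(a) f₀ = 350.2 Hz  (b) Q = 0.02861  (c) BW = 1.224e+04 Hz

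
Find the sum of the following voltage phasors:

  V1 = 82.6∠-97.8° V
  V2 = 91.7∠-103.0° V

Step 1 — Convert each phasor to rectangular form:
  V1 = 82.6·(cos(-97.8°) + j·sin(-97.8°)) = -11.21 - j81.84 V
  V2 = 91.7·(cos(-103.0°) + j·sin(-103.0°)) = -20.63 - j89.35 V
Step 2 — Sum components: V_total = -31.84 - j171.2 V.
Step 3 — Convert to polar: |V_total| = 174.1 V, ∠V_total = -100.5°.

V_total = 174.1∠-100.5° V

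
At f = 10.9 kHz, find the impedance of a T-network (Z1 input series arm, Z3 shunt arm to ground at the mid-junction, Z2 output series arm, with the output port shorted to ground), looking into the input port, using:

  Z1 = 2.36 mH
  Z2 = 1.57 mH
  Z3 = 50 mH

Step 1 — Angular frequency: ω = 2π·f = 2π·1.09e+04 = 6.849e+04 rad/s.
Step 2 — Component impedances:
  Z1: Z = jωL = j·6.849e+04·0.00236 = 0 + j161.6 Ω
  Z2: Z = jωL = j·6.849e+04·0.00157 = 0 + j107.5 Ω
  Z3: Z = jωL = j·6.849e+04·0.05 = 0 + j3424 Ω
Step 3 — With the output port shorted to ground, the output series arm Z2 runs from the junction to ground; the shunt arm Z3 also runs from the junction to ground. They appear in parallel: Z3 || Z2 = 0 + j104.3 Ω.
Step 4 — Series with input arm Z1: Z_in = Z1 + (Z3 || Z2) = 0 + j265.9 Ω = 265.9∠90.0° Ω.

Z = 0 + j265.9 Ω = 265.9∠90.0° Ω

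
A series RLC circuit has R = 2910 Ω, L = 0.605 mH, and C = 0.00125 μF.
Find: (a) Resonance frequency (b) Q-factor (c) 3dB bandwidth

Step 1 — Resonance condition Im(Z)=0 gives ω₀ = 1/√(LC).
Step 2 — ω₀ = 1/√(0.000605·1.25e-09) = 1.15e+06 rad/s.
Step 3 — f₀ = ω₀/(2π) = 1.83e+05 Hz.
Step 4 — Series Q: Q = ω₀L/R = 1.15e+06·0.000605/2910 = 0.2391.
Step 5 — 3dB bandwidth: Δω = ω₀/Q = 4.81e+06 rad/s; BW = Δω/(2π) = 7.655e+05 Hz.

(a) f₀ = 1.83e+05 Hz  (b) Q = 0.2391  (c) BW = 7.655e+05 Hz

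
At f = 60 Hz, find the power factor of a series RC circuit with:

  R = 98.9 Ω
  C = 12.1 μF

Step 1 — Angular frequency: ω = 2π·f = 2π·60 = 377 rad/s.
Step 2 — Component impedances:
  R: Z = R = 98.9 Ω
  C: Z = 1/(jωC) = -j/(ω·C) = 0 - j219.2 Ω
Step 3 — Series combination: Z_total = R + C = 98.9 - j219.2 Ω = 240.5∠-65.7° Ω.
Step 4 — Power factor: PF = cos(φ) = Re(Z)/|Z| = 98.9/240.5 = 0.4112.
Step 5 — Type: Im(Z) = -219.2 ⇒ leading (phase φ = -65.7°).

PF = 0.4112 (leading, φ = -65.7°)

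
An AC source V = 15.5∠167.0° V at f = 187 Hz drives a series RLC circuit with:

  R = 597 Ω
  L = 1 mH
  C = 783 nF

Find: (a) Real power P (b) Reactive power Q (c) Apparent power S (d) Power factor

Step 1 — Angular frequency: ω = 2π·f = 2π·187 = 1175 rad/s.
Step 2 — Component impedances:
  R: Z = R = 597 Ω
  L: Z = jωL = j·1175·0.001 = 0 + j1.175 Ω
  C: Z = 1/(jωC) = -j/(ω·C) = 0 - j1087 Ω
Step 3 — Series combination: Z_total = R + L + C = 597 - j1086 Ω = 1239∠-61.2° Ω.
Step 4 — Source phasor: V = 15.5∠167.0° V = -15.1 + j3.487 V.
Step 5 — Current: I = V / Z = -0.008338 - j0.009325 A = 0.01251∠-131.8° A.
Step 6 — Complex power: S = V·I* = 0.09342 - j0.1699 VA.
Step 7 — Real power: P = Re(S) = 0.09342 W.
Step 8 — Reactive power: Q = Im(S) = -0.1699 VAR.
Step 9 — Apparent power: |S| = 0.1939 VA.
Step 10 — Power factor: PF = P/|S| = 0.4818 (leading).

(a) P = 0.09342 W  (b) Q = -0.1699 VAR  (c) S = 0.1939 VA  (d) PF = 0.4818 (leading)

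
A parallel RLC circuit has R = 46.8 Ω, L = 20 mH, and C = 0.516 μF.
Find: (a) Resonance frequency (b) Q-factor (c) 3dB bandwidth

Step 1 — Resonance: ω₀ = 1/√(LC) = 1/√(0.02·5.16e-07) = 9844 rad/s.
Step 2 — f₀ = ω₀/(2π) = 1567 Hz.
Step 3 — Parallel Q: Q = R/(ω₀L) = 46.8/(9844·0.02) = 0.2377.
Step 4 — Bandwidth: Δω = ω₀/Q = 4.141e+04 rad/s; BW = Δω/(2π) = 6591 Hz.

(a) f₀ = 1567 Hz  (b) Q = 0.2377  (c) BW = 6591 Hz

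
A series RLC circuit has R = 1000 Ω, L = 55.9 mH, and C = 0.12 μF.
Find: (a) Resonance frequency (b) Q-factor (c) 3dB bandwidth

Step 1 — Resonance: ω₀ = 1/√(LC) = 1/√(0.0559·1.2e-07) = 1.221e+04 rad/s.
Step 2 — f₀ = ω₀/(2π) = 1943 Hz.
Step 3 — Series Q: Q = ω₀L/R = 1.221e+04·0.0559/1000 = 0.6825.
Step 4 — Bandwidth: Δω = ω₀/Q = 1.789e+04 rad/s; BW = Δω/(2π) = 2847 Hz.

(a) f₀ = 1943 Hz  (b) Q = 0.6825  (c) BW = 2847 Hz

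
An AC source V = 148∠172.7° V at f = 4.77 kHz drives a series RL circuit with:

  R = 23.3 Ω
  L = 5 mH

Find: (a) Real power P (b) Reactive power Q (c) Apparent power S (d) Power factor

Step 1 — Angular frequency: ω = 2π·f = 2π·4770 = 2.997e+04 rad/s.
Step 2 — Component impedances:
  R: Z = R = 23.3 Ω
  L: Z = jωL = j·2.997e+04·0.005 = 0 + j149.9 Ω
Step 3 — Series combination: Z_total = R + L = 23.3 + j149.9 Ω = 151.7∠81.2° Ω.
Step 4 — Source phasor: V = 148∠172.7° V = -146.8 + j18.81 V.
Step 5 — Current: I = V / Z = -0.02619 + j0.9756 A = 0.9759∠91.5° A.
Step 6 — Complex power: S = V·I* = 22.19 + j142.7 VA.
Step 7 — Real power: P = Re(S) = 22.19 W.
Step 8 — Reactive power: Q = Im(S) = 142.7 VAR.
Step 9 — Apparent power: |S| = 144.4 VA.
Step 10 — Power factor: PF = P/|S| = 0.1536 (lagging).

(a) P = 22.19 W  (b) Q = 142.7 VAR  (c) S = 144.4 VA  (d) PF = 0.1536 (lagging)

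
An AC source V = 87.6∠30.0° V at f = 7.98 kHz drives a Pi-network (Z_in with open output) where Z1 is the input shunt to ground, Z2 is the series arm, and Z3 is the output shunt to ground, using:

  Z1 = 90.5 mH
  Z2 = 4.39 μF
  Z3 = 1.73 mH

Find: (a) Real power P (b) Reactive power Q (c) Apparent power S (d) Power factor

Step 1 — Angular frequency: ω = 2π·f = 2π·7980 = 5.014e+04 rad/s.
Step 2 — Component impedances:
  Z1: Z = jωL = j·5.014e+04·0.0905 = 0 + j4538 Ω
  Z2: Z = 1/(jωC) = -j/(ω·C) = 0 - j4.543 Ω
  Z3: Z = jωL = j·5.014e+04·0.00173 = 0 + j86.74 Ω
Step 3 — With open output, the series arm Z2 and the output shunt Z3 appear in series to ground: Z2 + Z3 = 0 + j82.2 Ω.
Step 4 — Parallel with input shunt Z1: Z_in = Z1 || (Z2 + Z3) = 0 + j80.74 Ω = 80.74∠90.0° Ω.
Step 5 — Source phasor: V = 87.6∠30.0° V = 75.86 + j43.8 V.
Step 6 — Current: I = V / Z = 0.5425 - j0.9396 A = 1.085∠-60.0° A.
Step 7 — Complex power: S = V·I* = 0 + j95.05 VA.
Step 8 — Real power: P = Re(S) = 0 W.
Step 9 — Reactive power: Q = Im(S) = 95.05 VAR.
Step 10 — Apparent power: |S| = 95.05 VA.
Step 11 — Power factor: PF = P/|S| = 0 (lagging).

(a) P = 0 W  (b) Q = 95.05 VAR  (c) S = 95.05 VA  (d) PF = 0 (lagging)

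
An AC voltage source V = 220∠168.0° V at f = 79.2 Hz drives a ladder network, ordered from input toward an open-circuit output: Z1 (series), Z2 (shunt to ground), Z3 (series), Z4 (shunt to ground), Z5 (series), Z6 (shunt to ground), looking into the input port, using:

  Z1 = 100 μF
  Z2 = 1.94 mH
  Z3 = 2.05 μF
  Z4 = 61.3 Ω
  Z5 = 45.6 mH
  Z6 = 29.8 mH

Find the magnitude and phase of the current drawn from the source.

Step 1 — Angular frequency: ω = 2π·f = 2π·79.2 = 497.6 rad/s.
Step 2 — Component impedances:
  Z1: Z = 1/(jωC) = -j/(ω·C) = 0 - j20.1 Ω
  Z2: Z = jωL = j·497.6·0.00194 = 0 + j0.9654 Ω
  Z3: Z = 1/(jωC) = -j/(ω·C) = 0 - j980.3 Ω
  Z4: Z = R = 61.3 Ω
  Z5: Z = jωL = j·497.6·0.0456 = 0 + j22.69 Ω
  Z6: Z = jωL = j·497.6·0.0298 = 0 + j14.83 Ω
Step 3 — Ladder network (open output): work backward from the far end, alternating series and parallel combinations. Z_in = 1.718e-05 - j19.13 Ω = 19.13∠-90.0° Ω.
Step 4 — Source phasor: V = 220∠168.0° V = -215.2 + j45.74 V.
Step 5 — Ohm's law: I = V / Z_total = (-215.2 + j45.74) / (1.718e-05 - j19.13) = -2.391 - j11.25 A.
Step 6 — Convert to polar: |I| = 11.5 A, ∠I = -102.0°.

I = 11.5∠-102.0° A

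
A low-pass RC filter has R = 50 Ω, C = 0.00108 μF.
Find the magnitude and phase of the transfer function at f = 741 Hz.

Step 1 — Angular frequency: ω = 2π·741 = 4656 rad/s.
Step 2 — Transfer function: H(jω) = 1/(1 + jωRC).
Step 3 — Denominator: 1 + jωRC = 1 + j·4656·50·1.08e-09 = 1 + j0.0002514.
Step 4 — H = 1 - j0.0002514.
Step 5 — Magnitude: |H| = 1 (-0.0 dB); phase: φ = -0.0°.

|H| = 1 (-0.0 dB), φ = -0.0°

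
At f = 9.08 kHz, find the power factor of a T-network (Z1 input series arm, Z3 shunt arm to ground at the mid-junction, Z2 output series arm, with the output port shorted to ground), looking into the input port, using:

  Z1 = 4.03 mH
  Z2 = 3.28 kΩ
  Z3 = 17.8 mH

Step 1 — Angular frequency: ω = 2π·f = 2π·9080 = 5.705e+04 rad/s.
Step 2 — Component impedances:
  Z1: Z = jωL = j·5.705e+04·0.00403 = 0 + j229.9 Ω
  Z2: Z = R = 3280 Ω
  Z3: Z = jωL = j·5.705e+04·0.0178 = 0 + j1016 Ω
Step 3 — With the output port shorted to ground, the output series arm Z2 runs from the junction to ground; the shunt arm Z3 also runs from the junction to ground. They appear in parallel: Z3 || Z2 = 286.9 + j926.7 Ω.
Step 4 — Series with input arm Z1: Z_in = Z1 + (Z3 || Z2) = 286.9 + j1157 Ω = 1192∠76.1° Ω.
Step 5 — Power factor: PF = cos(φ) = Re(Z)/|Z| = 286.91/1191.7 = 0.2408.
Step 6 — Type: Im(Z) = 1157 ⇒ lagging (phase φ = 76.1°).

PF = 0.2408 (lagging, φ = 76.1°)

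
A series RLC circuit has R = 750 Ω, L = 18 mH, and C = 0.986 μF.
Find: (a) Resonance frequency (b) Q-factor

Step 1 — Resonance condition Im(Z)=0 gives ω₀ = 1/√(LC).
Step 2 — ω₀ = 1/√(0.018·9.86e-07) = 7506 rad/s.
Step 3 — f₀ = ω₀/(2π) = 1195 Hz.
Step 4 — Series Q: Q = ω₀L/R = 7506·0.018/750 = 0.1802.

(a) f₀ = 1195 Hz  (b) Q = 0.1802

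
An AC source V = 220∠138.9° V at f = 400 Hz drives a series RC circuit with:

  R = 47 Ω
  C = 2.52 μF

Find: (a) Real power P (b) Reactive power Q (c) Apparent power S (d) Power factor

Step 1 — Angular frequency: ω = 2π·f = 2π·400 = 2513 rad/s.
Step 2 — Component impedances:
  R: Z = R = 47 Ω
  C: Z = 1/(jωC) = -j/(ω·C) = 0 - j157.9 Ω
Step 3 — Series combination: Z_total = R + C = 47 - j157.9 Ω = 164.7∠-73.4° Ω.
Step 4 — Source phasor: V = 220∠138.9° V = -165.8 + j144.6 V.
Step 5 — Current: I = V / Z = -1.129 - j0.7141 A = 1.335∠-147.7° A.
Step 6 — Complex power: S = V·I* = 83.82 - j281.6 VA.
Step 7 — Real power: P = Re(S) = 83.82 W.
Step 8 — Reactive power: Q = Im(S) = -281.6 VAR.
Step 9 — Apparent power: |S| = 293.8 VA.
Step 10 — Power factor: PF = P/|S| = 0.2853 (leading).

(a) P = 83.82 W  (b) Q = -281.6 VAR  (c) S = 293.8 VA  (d) PF = 0.2853 (leading)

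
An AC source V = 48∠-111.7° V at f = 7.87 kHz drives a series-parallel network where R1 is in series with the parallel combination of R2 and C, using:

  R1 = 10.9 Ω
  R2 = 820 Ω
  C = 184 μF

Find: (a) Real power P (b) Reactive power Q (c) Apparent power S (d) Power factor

Step 1 — Angular frequency: ω = 2π·f = 2π·7870 = 4.945e+04 rad/s.
Step 2 — Component impedances:
  R1: Z = R = 10.9 Ω
  R2: Z = R = 820 Ω
  C: Z = 1/(jωC) = -j/(ω·C) = 0 - j0.1099 Ω
Step 3 — Parallel branch: R2 || C = 1/(1/R2 + 1/C) = 1.473e-05 - j0.1099 Ω.
Step 4 — Series with R1: Z_total = R1 + (R2 || C) = 10.9 - j0.1099 Ω = 10.9∠-0.6° Ω.
Step 5 — Source phasor: V = 48∠-111.7° V = -17.75 - j44.6 V.
Step 6 — Current: I = V / Z = -1.587 - j4.108 A = 4.403∠-111.1° A.
Step 7 — Complex power: S = V·I* = 211.4 - j2.131 VA.
Step 8 — Real power: P = Re(S) = 211.4 W.
Step 9 — Reactive power: Q = Im(S) = -2.131 VAR.
Step 10 — Apparent power: |S| = 211.4 VA.
Step 11 — Power factor: PF = P/|S| = 0.9999 (leading).

(a) P = 211.4 W  (b) Q = -2.131 VAR  (c) S = 211.4 VA  (d) PF = 0.9999 (leading)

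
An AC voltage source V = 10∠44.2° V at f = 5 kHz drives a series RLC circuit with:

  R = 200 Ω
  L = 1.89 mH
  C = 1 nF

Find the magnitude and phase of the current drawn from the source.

Step 1 — Angular frequency: ω = 2π·f = 2π·5000 = 3.142e+04 rad/s.
Step 2 — Component impedances:
  R: Z = R = 200 Ω
  L: Z = jωL = j·3.142e+04·0.00189 = 0 + j59.38 Ω
  C: Z = 1/(jωC) = -j/(ω·C) = 0 - j3.183e+04 Ω
Step 3 — Series combination: Z_total = R + L + C = 200 - j3.177e+04 Ω = 3.177e+04∠-89.6° Ω.
Step 4 — Source phasor: V = 10∠44.2° V = 7.169 + j6.972 V.
Step 5 — Ohm's law: I = V / Z_total = (7.169 + j6.972) / (200 - j3.177e+04) = -0.000218 + j0.000227 A.
Step 6 — Convert to polar: |I| = 0.0003147 A, ∠I = 133.8°.

I = 0.0003147∠133.8° A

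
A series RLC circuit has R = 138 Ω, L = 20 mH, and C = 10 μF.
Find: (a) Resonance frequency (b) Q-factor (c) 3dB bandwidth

Step 1 — Resonance: ω₀ = 1/√(LC) = 1/√(0.02·1e-05) = 2236 rad/s.
Step 2 — f₀ = ω₀/(2π) = 355.9 Hz.
Step 3 — Series Q: Q = ω₀L/R = 2236·0.02/138 = 0.3241.
Step 4 — Bandwidth: Δω = ω₀/Q = 6900 rad/s; BW = Δω/(2π) = 1098 Hz.

(a) f₀ = 355.9 Hz  (b) Q = 0.3241  (c) BW = 1098 Hz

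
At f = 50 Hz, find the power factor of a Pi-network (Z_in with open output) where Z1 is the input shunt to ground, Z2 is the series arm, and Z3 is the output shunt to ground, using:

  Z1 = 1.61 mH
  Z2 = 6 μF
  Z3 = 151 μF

Step 1 — Angular frequency: ω = 2π·f = 2π·50 = 314.2 rad/s.
Step 2 — Component impedances:
  Z1: Z = jωL = j·314.2·0.00161 = 0 + j0.5058 Ω
  Z2: Z = 1/(jωC) = -j/(ω·C) = 0 - j530.5 Ω
  Z3: Z = 1/(jωC) = -j/(ω·C) = 0 - j21.08 Ω
Step 3 — With open output, the series arm Z2 and the output shunt Z3 appear in series to ground: Z2 + Z3 = 0 - j551.6 Ω.
Step 4 — Parallel with input shunt Z1: Z_in = Z1 || (Z2 + Z3) = 0 + j0.5063 Ω = 0.5063∠90.0° Ω.
Step 5 — Power factor: PF = cos(φ) = Re(Z)/|Z| = -0/0.5063 = -0.
Step 6 — Type: Im(Z) = 0.5063 ⇒ lagging (phase φ = 90.0°).

PF = -0 (lagging, φ = 90.0°)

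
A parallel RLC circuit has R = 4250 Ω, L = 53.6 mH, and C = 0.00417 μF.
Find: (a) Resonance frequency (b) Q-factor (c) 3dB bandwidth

Step 1 — Resonance: ω₀ = 1/√(LC) = 1/√(0.0536·4.17e-09) = 6.689e+04 rad/s.
Step 2 — f₀ = ω₀/(2π) = 1.065e+04 Hz.
Step 3 — Parallel Q: Q = R/(ω₀L) = 4250/(6.689e+04·0.0536) = 1.185.
Step 4 — Bandwidth: Δω = ω₀/Q = 5.643e+04 rad/s; BW = Δω/(2π) = 8980 Hz.

(a) f₀ = 1.065e+04 Hz  (b) Q = 1.185  (c) BW = 8980 Hz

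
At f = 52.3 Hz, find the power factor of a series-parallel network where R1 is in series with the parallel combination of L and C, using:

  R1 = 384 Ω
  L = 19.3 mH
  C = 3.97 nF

Step 1 — Angular frequency: ω = 2π·f = 2π·52.3 = 328.6 rad/s.
Step 2 — Component impedances:
  R1: Z = R = 384 Ω
  L: Z = jωL = j·328.6·0.0193 = 0 + j6.342 Ω
  C: Z = 1/(jωC) = -j/(ω·C) = 0 - j7.665e+05 Ω
Step 3 — Parallel branch: L || C = 1/(1/L + 1/C) = 0 + j6.342 Ω.
Step 4 — Series with R1: Z_total = R1 + (L || C) = 384 + j6.342 Ω = 384.1∠0.9° Ω.
Step 5 — Power factor: PF = cos(φ) = Re(Z)/|Z| = 384/384.05 = 0.9999.
Step 6 — Type: Im(Z) = 6.342 ⇒ lagging (phase φ = 0.9°).

PF = 0.9999 (lagging, φ = 0.9°)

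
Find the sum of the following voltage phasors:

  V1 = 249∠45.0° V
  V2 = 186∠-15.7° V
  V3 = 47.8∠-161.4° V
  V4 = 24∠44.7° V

Step 1 — Convert each phasor to rectangular form:
  V1 = 249·(cos(45.0°) + j·sin(45.0°)) = 176.1 + j176.1 V
  V2 = 186·(cos(-15.7°) + j·sin(-15.7°)) = 179.1 - j50.33 V
  V3 = 47.8·(cos(-161.4°) + j·sin(-161.4°)) = -45.3 - j15.25 V
  V4 = 24·(cos(44.7°) + j·sin(44.7°)) = 17.06 + j16.88 V
Step 2 — Sum components: V_total = 326.9 + j127.4 V.
Step 3 — Convert to polar: |V_total| = 350.8 V, ∠V_total = 21.3°.

V_total = 350.8∠21.3° V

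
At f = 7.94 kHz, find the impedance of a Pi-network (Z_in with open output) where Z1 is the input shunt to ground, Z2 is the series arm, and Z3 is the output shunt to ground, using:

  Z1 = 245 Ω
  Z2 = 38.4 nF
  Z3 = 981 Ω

Step 1 — Angular frequency: ω = 2π·f = 2π·7940 = 4.989e+04 rad/s.
Step 2 — Component impedances:
  Z1: Z = R = 245 Ω
  Z2: Z = 1/(jωC) = -j/(ω·C) = 0 - j522 Ω
  Z3: Z = R = 981 Ω
Step 3 — With open output, the series arm Z2 and the output shunt Z3 appear in series to ground: Z2 + Z3 = 981 - j522 Ω.
Step 4 — Parallel with input shunt Z1: Z_in = Z1 || (Z2 + Z3) = 203.6 - j17.65 Ω = 204.3∠-5.0° Ω.

Z = 203.6 - j17.65 Ω = 204.3∠-5.0° Ω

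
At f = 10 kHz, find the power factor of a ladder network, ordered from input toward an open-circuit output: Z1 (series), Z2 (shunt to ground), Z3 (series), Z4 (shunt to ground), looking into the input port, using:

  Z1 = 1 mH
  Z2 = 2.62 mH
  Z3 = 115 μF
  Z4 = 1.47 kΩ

Step 1 — Angular frequency: ω = 2π·f = 2π·1e+04 = 6.283e+04 rad/s.
Step 2 — Component impedances:
  Z1: Z = jωL = j·6.283e+04·0.001 = 0 + j62.83 Ω
  Z2: Z = jωL = j·6.283e+04·0.00262 = 0 + j164.6 Ω
  Z3: Z = 1/(jωC) = -j/(ω·C) = 0 - j0.1384 Ω
  Z4: Z = R = 1470 Ω
Step 3 — Ladder network (open output): work backward from the far end, alternating series and parallel combinations. Z_in = 18.21 + j225.4 Ω = 226.1∠85.4° Ω.
Step 4 — Power factor: PF = cos(φ) = Re(Z)/|Z| = 18.207/226.15 = 0.08051.
Step 5 — Type: Im(Z) = 225.4 ⇒ lagging (phase φ = 85.4°).

PF = 0.08051 (lagging, φ = 85.4°)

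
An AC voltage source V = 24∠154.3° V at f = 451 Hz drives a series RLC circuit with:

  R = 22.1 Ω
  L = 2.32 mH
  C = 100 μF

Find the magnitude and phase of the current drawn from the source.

Step 1 — Angular frequency: ω = 2π·f = 2π·451 = 2834 rad/s.
Step 2 — Component impedances:
  R: Z = R = 22.1 Ω
  L: Z = jωL = j·2834·0.00232 = 0 + j6.574 Ω
  C: Z = 1/(jωC) = -j/(ω·C) = 0 - j3.529 Ω
Step 3 — Series combination: Z_total = R + L + C = 22.1 + j3.045 Ω = 22.31∠7.8° Ω.
Step 4 — Source phasor: V = 24∠154.3° V = -21.63 + j10.41 V.
Step 5 — Ohm's law: I = V / Z_total = (-21.63 + j10.41) / (22.1 + j3.045) = -0.8966 + j0.5945 A.
Step 6 — Convert to polar: |I| = 1.076 A, ∠I = 146.5°.

I = 1.076∠146.5° A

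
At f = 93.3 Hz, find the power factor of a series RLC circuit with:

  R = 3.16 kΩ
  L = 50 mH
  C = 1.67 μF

Step 1 — Angular frequency: ω = 2π·f = 2π·93.3 = 586.2 rad/s.
Step 2 — Component impedances:
  R: Z = R = 3160 Ω
  L: Z = jωL = j·586.2·0.05 = 0 + j29.31 Ω
  C: Z = 1/(jωC) = -j/(ω·C) = 0 - j1021 Ω
Step 3 — Series combination: Z_total = R + L + C = 3160 - j992.2 Ω = 3312∠-17.4° Ω.
Step 4 — Power factor: PF = cos(φ) = Re(Z)/|Z| = 3160/3312 = 0.9541.
Step 5 — Type: Im(Z) = -992.2 ⇒ leading (phase φ = -17.4°).

PF = 0.9541 (leading, φ = -17.4°)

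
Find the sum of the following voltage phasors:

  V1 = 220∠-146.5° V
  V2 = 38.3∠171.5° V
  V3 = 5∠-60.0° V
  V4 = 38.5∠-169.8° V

Step 1 — Convert each phasor to rectangular form:
  V1 = 220·(cos(-146.5°) + j·sin(-146.5°)) = -183.5 - j121.4 V
  V2 = 38.3·(cos(171.5°) + j·sin(171.5°)) = -37.88 + j5.661 V
  V3 = 5·(cos(-60.0°) + j·sin(-60.0°)) = 2.5 - j4.33 V
  V4 = 38.5·(cos(-169.8°) + j·sin(-169.8°)) = -37.89 - j6.818 V
Step 2 — Sum components: V_total = -256.7 - j126.9 V.
Step 3 — Convert to polar: |V_total| = 286.4 V, ∠V_total = -153.7°.

V_total = 286.4∠-153.7° V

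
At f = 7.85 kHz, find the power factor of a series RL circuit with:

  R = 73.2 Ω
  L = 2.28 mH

Step 1 — Angular frequency: ω = 2π·f = 2π·7850 = 4.932e+04 rad/s.
Step 2 — Component impedances:
  R: Z = R = 73.2 Ω
  L: Z = jωL = j·4.932e+04·0.00228 = 0 + j112.5 Ω
Step 3 — Series combination: Z_total = R + L = 73.2 + j112.5 Ω = 134.2∠56.9° Ω.
Step 4 — Power factor: PF = cos(φ) = Re(Z)/|Z| = 73.2/134.2 = 0.5455.
Step 5 — Type: Im(Z) = 112.5 ⇒ lagging (phase φ = 56.9°).

PF = 0.5455 (lagging, φ = 56.9°)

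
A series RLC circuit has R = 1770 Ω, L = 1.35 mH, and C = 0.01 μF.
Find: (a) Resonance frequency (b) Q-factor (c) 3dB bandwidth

Step 1 — Resonance: ω₀ = 1/√(LC) = 1/√(0.00135·1e-08) = 2.722e+05 rad/s.
Step 2 — f₀ = ω₀/(2π) = 4.332e+04 Hz.
Step 3 — Series Q: Q = ω₀L/R = 2.722e+05·0.00135/1770 = 0.2076.
Step 4 — Bandwidth: Δω = ω₀/Q = 1.311e+06 rad/s; BW = Δω/(2π) = 2.087e+05 Hz.

(a) f₀ = 4.332e+04 Hz  (b) Q = 0.2076  (c) BW = 2.087e+05 Hz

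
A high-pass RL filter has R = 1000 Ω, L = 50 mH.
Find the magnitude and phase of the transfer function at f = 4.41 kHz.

Step 1 — Angular frequency: ω = 2π·4410 = 2.771e+04 rad/s.
Step 2 — Transfer function: H(jω) = jωL/(R + jωL).
Step 3 — Numerator jωL = j·1385; denominator R + jωL = 1000 + j1385.
Step 4 — H = 0.6575 + j0.4746.
Step 5 — Magnitude: |H| = 0.8108 (-1.8 dB); phase: φ = 35.8°.

|H| = 0.8108 (-1.8 dB), φ = 35.8°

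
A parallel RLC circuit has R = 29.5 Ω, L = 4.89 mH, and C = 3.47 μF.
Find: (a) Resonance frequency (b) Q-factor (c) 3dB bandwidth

Step 1 — Resonance: ω₀ = 1/√(LC) = 1/√(0.00489·3.47e-06) = 7677 rad/s.
Step 2 — f₀ = ω₀/(2π) = 1222 Hz.
Step 3 — Parallel Q: Q = R/(ω₀L) = 29.5/(7677·0.00489) = 0.7858.
Step 4 — Bandwidth: Δω = ω₀/Q = 9769 rad/s; BW = Δω/(2π) = 1555 Hz.

(a) f₀ = 1222 Hz  (b) Q = 0.7858  (c) BW = 1555 Hz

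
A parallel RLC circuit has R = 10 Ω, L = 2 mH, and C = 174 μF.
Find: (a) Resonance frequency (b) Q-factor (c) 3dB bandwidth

Step 1 — Resonance: ω₀ = 1/√(LC) = 1/√(0.002·0.000174) = 1695 rad/s.
Step 2 — f₀ = ω₀/(2π) = 269.8 Hz.
Step 3 — Parallel Q: Q = R/(ω₀L) = 10/(1695·0.002) = 2.95.
Step 4 — Bandwidth: Δω = ω₀/Q = 574.7 rad/s; BW = Δω/(2π) = 91.47 Hz.

(a) f₀ = 269.8 Hz  (b) Q = 2.95  (c) BW = 91.47 Hz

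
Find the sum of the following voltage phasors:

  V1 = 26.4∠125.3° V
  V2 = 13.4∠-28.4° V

Step 1 — Convert each phasor to rectangular form:
  V1 = 26.4·(cos(125.3°) + j·sin(125.3°)) = -15.26 + j21.55 V
  V2 = 13.4·(cos(-28.4°) + j·sin(-28.4°)) = 11.79 - j6.373 V
Step 2 — Sum components: V_total = -3.468 + j15.17 V.
Step 3 — Convert to polar: |V_total| = 15.56 V, ∠V_total = 102.9°.

V_total = 15.56∠102.9° V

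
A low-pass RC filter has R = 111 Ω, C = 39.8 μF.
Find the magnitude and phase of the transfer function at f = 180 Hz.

Step 1 — Angular frequency: ω = 2π·180 = 1131 rad/s.
Step 2 — Transfer function: H(jω) = 1/(1 + jωRC).
Step 3 — Denominator: 1 + jωRC = 1 + j·1131·111·3.98e-05 = 1 + j4.996.
Step 4 — H = 0.03851 - j0.1924.
Step 5 — Magnitude: |H| = 0.1963 (-14.1 dB); phase: φ = -78.7°.

|H| = 0.1963 (-14.1 dB), φ = -78.7°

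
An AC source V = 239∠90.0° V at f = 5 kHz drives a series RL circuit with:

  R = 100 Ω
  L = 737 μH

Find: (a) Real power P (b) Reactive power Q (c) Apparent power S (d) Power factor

Step 1 — Angular frequency: ω = 2π·f = 2π·5000 = 3.142e+04 rad/s.
Step 2 — Component impedances:
  R: Z = R = 100 Ω
  L: Z = jωL = j·3.142e+04·0.000737 = 0 + j23.15 Ω
Step 3 — Series combination: Z_total = R + L = 100 + j23.15 Ω = 102.6∠13.0° Ω.
Step 4 — Source phasor: V = 239∠90.0° V = 0 + j239 V.
Step 5 — Current: I = V / Z = 0.5252 + j2.268 A = 2.328∠77.0° A.
Step 6 — Complex power: S = V·I* = 542.1 + j125.5 VA.
Step 7 — Real power: P = Re(S) = 542.1 W.
Step 8 — Reactive power: Q = Im(S) = 125.5 VAR.
Step 9 — Apparent power: |S| = 556.5 VA.
Step 10 — Power factor: PF = P/|S| = 0.9742 (lagging).

(a) P = 542.1 W  (b) Q = 125.5 VAR  (c) S = 556.5 VA  (d) PF = 0.9742 (lagging)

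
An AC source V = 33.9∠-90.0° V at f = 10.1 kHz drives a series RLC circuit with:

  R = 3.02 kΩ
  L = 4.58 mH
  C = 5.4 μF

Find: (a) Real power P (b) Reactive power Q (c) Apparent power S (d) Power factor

Step 1 — Angular frequency: ω = 2π·f = 2π·1.01e+04 = 6.346e+04 rad/s.
Step 2 — Component impedances:
  R: Z = R = 3020 Ω
  L: Z = jωL = j·6.346e+04·0.00458 = 0 + j290.6 Ω
  C: Z = 1/(jωC) = -j/(ω·C) = 0 - j2.918 Ω
Step 3 — Series combination: Z_total = R + L + C = 3020 + j287.7 Ω = 3034∠5.4° Ω.
Step 4 — Source phasor: V = 33.9∠-90.0° V = 0 - j33.9 V.
Step 5 — Current: I = V / Z = -0.00106 - j0.01112 A = 0.01117∠-95.4° A.
Step 6 — Complex power: S = V·I* = 0.3771 + j0.03593 VA.
Step 7 — Real power: P = Re(S) = 0.3771 W.
Step 8 — Reactive power: Q = Im(S) = 0.03593 VAR.
Step 9 — Apparent power: |S| = 0.3788 VA.
Step 10 — Power factor: PF = P/|S| = 0.9955 (lagging).

(a) P = 0.3771 W  (b) Q = 0.03593 VAR  (c) S = 0.3788 VA  (d) PF = 0.9955 (lagging)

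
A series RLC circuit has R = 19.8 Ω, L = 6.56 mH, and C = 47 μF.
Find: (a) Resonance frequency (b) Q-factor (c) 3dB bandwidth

Step 1 — Resonance condition Im(Z)=0 gives ω₀ = 1/√(LC).
Step 2 — ω₀ = 1/√(0.00656·4.7e-05) = 1801 rad/s.
Step 3 — f₀ = ω₀/(2π) = 286.6 Hz.
Step 4 — Series Q: Q = ω₀L/R = 1801·0.00656/19.8 = 0.5967.
Step 5 — 3dB bandwidth: Δω = ω₀/Q = 3018 rad/s; BW = Δω/(2π) = 480.4 Hz.

(a) f₀ = 286.6 Hz  (b) Q = 0.5967  (c) BW = 480.4 Hz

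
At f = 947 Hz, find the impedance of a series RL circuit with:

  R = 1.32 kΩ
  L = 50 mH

Step 1 — Angular frequency: ω = 2π·f = 2π·947 = 5950 rad/s.
Step 2 — Component impedances:
  R: Z = R = 1320 Ω
  L: Z = jωL = j·5950·0.05 = 0 + j297.5 Ω
Step 3 — Series combination: Z_total = R + L = 1320 + j297.5 Ω = 1353∠12.7° Ω.

Z = 1320 + j297.5 Ω = 1353∠12.7° Ω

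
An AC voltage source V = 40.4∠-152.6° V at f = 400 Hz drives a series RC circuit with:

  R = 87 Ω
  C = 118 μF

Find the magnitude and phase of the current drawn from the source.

Step 1 — Angular frequency: ω = 2π·f = 2π·400 = 2513 rad/s.
Step 2 — Component impedances:
  R: Z = R = 87 Ω
  C: Z = 1/(jωC) = -j/(ω·C) = 0 - j3.372 Ω
Step 3 — Series combination: Z_total = R + C = 87 - j3.372 Ω = 87.07∠-2.2° Ω.
Step 4 — Source phasor: V = 40.4∠-152.6° V = -35.87 - j18.59 V.
Step 5 — Ohm's law: I = V / Z_total = (-35.87 - j18.59) / (87 - j3.372) = -0.4034 - j0.2293 A.
Step 6 — Convert to polar: |I| = 0.464 A, ∠I = -150.4°.

I = 0.464∠-150.4° A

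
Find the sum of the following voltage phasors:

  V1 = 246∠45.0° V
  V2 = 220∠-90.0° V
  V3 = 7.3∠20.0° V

Step 1 — Convert each phasor to rectangular form:
  V1 = 246·(cos(45.0°) + j·sin(45.0°)) = 173.9 + j173.9 V
  V2 = 220·(cos(-90.0°) + j·sin(-90.0°)) = 0 - j220 V
  V3 = 7.3·(cos(20.0°) + j·sin(20.0°)) = 6.86 + j2.497 V
Step 2 — Sum components: V_total = 180.8 - j43.55 V.
Step 3 — Convert to polar: |V_total| = 186 V, ∠V_total = -13.5°.

V_total = 186∠-13.5° V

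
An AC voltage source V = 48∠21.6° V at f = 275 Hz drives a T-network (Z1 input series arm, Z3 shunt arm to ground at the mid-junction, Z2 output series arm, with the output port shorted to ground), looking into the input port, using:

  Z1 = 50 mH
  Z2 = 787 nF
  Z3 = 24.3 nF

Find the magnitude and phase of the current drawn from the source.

Step 1 — Angular frequency: ω = 2π·f = 2π·275 = 1728 rad/s.
Step 2 — Component impedances:
  Z1: Z = jωL = j·1728·0.05 = 0 + j86.39 Ω
  Z2: Z = 1/(jωC) = -j/(ω·C) = 0 - j735.4 Ω
  Z3: Z = 1/(jωC) = -j/(ω·C) = 0 - j2.382e+04 Ω
Step 3 — With the output port shorted to ground, the output series arm Z2 runs from the junction to ground; the shunt arm Z3 also runs from the junction to ground. They appear in parallel: Z3 || Z2 = 0 - j713.4 Ω.
Step 4 — Series with input arm Z1: Z_in = Z1 + (Z3 || Z2) = 0 - j627 Ω = 627∠-90.0° Ω.
Step 5 — Source phasor: V = 48∠21.6° V = 44.63 + j17.67 V.
Step 6 — Ohm's law: I = V / Z_total = (44.63 + j17.67) / (0 - j627) = -0.02818 + j0.07118 A.
Step 7 — Convert to polar: |I| = 0.07656 A, ∠I = 111.6°.

I = 0.07656∠111.6° A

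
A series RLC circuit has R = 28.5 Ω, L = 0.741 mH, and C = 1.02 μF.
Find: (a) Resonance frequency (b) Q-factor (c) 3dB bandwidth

Step 1 — Resonance condition Im(Z)=0 gives ω₀ = 1/√(LC).
Step 2 — ω₀ = 1/√(0.000741·1.02e-06) = 3.637e+04 rad/s.
Step 3 — f₀ = ω₀/(2π) = 5789 Hz.
Step 4 — Series Q: Q = ω₀L/R = 3.637e+04·0.000741/28.5 = 0.9457.
Step 5 — 3dB bandwidth: Δω = ω₀/Q = 3.846e+04 rad/s; BW = Δω/(2π) = 6121 Hz.

(a) f₀ = 5789 Hz  (b) Q = 0.9457  (c) BW = 6121 Hz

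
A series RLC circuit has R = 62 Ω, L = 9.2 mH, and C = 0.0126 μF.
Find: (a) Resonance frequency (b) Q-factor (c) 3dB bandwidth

Step 1 — Resonance: ω₀ = 1/√(LC) = 1/√(0.0092·1.26e-08) = 9.288e+04 rad/s.
Step 2 — f₀ = ω₀/(2π) = 1.478e+04 Hz.
Step 3 — Series Q: Q = ω₀L/R = 9.288e+04·0.0092/62 = 13.78.
Step 4 — Bandwidth: Δω = ω₀/Q = 6739 rad/s; BW = Δω/(2π) = 1073 Hz.

(a) f₀ = 1.478e+04 Hz  (b) Q = 13.78  (c) BW = 1073 Hz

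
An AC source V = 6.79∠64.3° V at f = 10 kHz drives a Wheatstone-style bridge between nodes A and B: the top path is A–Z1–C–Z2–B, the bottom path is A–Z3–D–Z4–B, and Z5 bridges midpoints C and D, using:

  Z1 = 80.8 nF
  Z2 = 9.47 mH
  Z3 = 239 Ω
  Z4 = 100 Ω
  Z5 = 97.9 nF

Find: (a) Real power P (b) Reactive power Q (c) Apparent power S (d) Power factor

Step 1 — Angular frequency: ω = 2π·f = 2π·1e+04 = 6.283e+04 rad/s.
Step 2 — Component impedances:
  Z1: Z = 1/(jωC) = -j/(ω·C) = 0 - j197 Ω
  Z2: Z = jωL = j·6.283e+04·0.00947 = 0 + j595 Ω
  Z3: Z = R = 239 Ω
  Z4: Z = R = 100 Ω
  Z5: Z = 1/(jωC) = -j/(ω·C) = 0 - j162.6 Ω
Step 3 — Bridge requires nodal analysis (the Z5 bridge couples midpoints C and D, so the two paths cannot be reduced to a simple series/parallel combination). Setting node B to ground and injecting 1 A at node A, the 3-node admittance system at A, C, D solves to V_A = Z_AB = 284.3 - j46.88 Ω = 288.1∠-9.4° Ω.
Step 4 — Source phasor: V = 6.79∠64.3° V = 2.945 + j6.118 V.
Step 5 — Current: I = V / Z = 0.006629 + j0.02261 A = 0.02357∠73.7° A.
Step 6 — Complex power: S = V·I* = 0.1579 - j0.02603 VA.
Step 7 — Real power: P = Re(S) = 0.1579 W.
Step 8 — Reactive power: Q = Im(S) = -0.02603 VAR.
Step 9 — Apparent power: |S| = 0.16 VA.
Step 10 — Power factor: PF = P/|S| = 0.9867 (leading).

(a) P = 0.1579 W  (b) Q = -0.02603 VAR  (c) S = 0.16 VA  (d) PF = 0.9867 (leading)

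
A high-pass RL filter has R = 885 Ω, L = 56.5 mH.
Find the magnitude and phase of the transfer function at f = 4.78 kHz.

Step 1 — Angular frequency: ω = 2π·4780 = 3.003e+04 rad/s.
Step 2 — Transfer function: H(jω) = jωL/(R + jωL).
Step 3 — Numerator jωL = j·1697; denominator R + jωL = 885 + j1697.
Step 4 — H = 0.7862 + j0.41.
Step 5 — Magnitude: |H| = 0.8867 (-1.0 dB); phase: φ = 27.5°.

|H| = 0.8867 (-1.0 dB), φ = 27.5°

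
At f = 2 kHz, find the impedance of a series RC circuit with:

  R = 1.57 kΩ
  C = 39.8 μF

Step 1 — Angular frequency: ω = 2π·f = 2π·2000 = 1.257e+04 rad/s.
Step 2 — Component impedances:
  R: Z = R = 1570 Ω
  C: Z = 1/(jωC) = -j/(ω·C) = 0 - j1.999 Ω
Step 3 — Series combination: Z_total = R + C = 1570 - j1.999 Ω = 1570∠-0.1° Ω.

Z = 1570 - j1.999 Ω = 1570∠-0.1° Ω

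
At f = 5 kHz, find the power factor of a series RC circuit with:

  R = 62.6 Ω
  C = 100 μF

Step 1 — Angular frequency: ω = 2π·f = 2π·5000 = 3.142e+04 rad/s.
Step 2 — Component impedances:
  R: Z = R = 62.6 Ω
  C: Z = 1/(jωC) = -j/(ω·C) = 0 - j0.3183 Ω
Step 3 — Series combination: Z_total = R + C = 62.6 - j0.3183 Ω = 62.6∠-0.3° Ω.
Step 4 — Power factor: PF = cos(φ) = Re(Z)/|Z| = 62.6/62.6 = 1.
Step 5 — Type: Im(Z) = -0.3183 ⇒ leading (phase φ = -0.3°).

PF = 1 (leading, φ = -0.3°)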